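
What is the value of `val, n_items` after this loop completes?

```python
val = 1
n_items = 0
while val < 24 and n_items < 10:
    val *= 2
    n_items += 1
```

Double until >= 24 or 10 iterations
`val, n_items` takes the values: (1, 0) → (2, 0) → (2, 1) → (4, 1) → (4, 2) → (8, 2) → (8, 3) → (16, 3) → (16, 4) → (32, 4) → (32, 5)

Answer: 32, 5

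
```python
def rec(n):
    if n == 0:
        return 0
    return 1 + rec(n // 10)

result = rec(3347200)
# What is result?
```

Count of digits of 3347200: 7

Answer: 7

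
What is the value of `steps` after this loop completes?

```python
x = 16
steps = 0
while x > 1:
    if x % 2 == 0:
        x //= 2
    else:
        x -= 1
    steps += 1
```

Steps to reduce 16 to 1
`steps` takes the values: 0 → 1 → 2 → 3 → 4

Answer: 4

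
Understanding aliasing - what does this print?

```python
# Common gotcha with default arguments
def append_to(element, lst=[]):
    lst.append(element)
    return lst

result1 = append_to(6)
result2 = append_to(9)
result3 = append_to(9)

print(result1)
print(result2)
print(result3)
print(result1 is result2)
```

Key concept: mutable default argument gotcha.
Step by step:
`result1 = append_to(6)` → result1 = [6]
`result2 = append_to(9)` → result1 = [6, 9] (same object as result2); result2 = [6, 9] (same object as result1)
`result3 = append_to(9)` → result1 = [6, 9, 9] (same object as result2, result3); result2 = [6, 9, 9] (same object as result1, result3); result3 = [6, 9, 9] (same object as result1, result2)
`print(result1)` → prints [6, 9, 9]
`print(result2)` → prints [6, 9, 9]
`print(result3)` → prints [6, 9, 9]
`print(result1 is result2)` → prints True

Answer:
[6, 9, 9]
[6, 9, 9]
[6, 9, 9]
True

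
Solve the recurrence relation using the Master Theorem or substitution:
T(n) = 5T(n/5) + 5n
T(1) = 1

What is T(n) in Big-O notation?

By Master Theorem: a=5, b=5, f(n)=5n. Since log_5(5) = 1 and f(n) = Θ(n^1), Case 2 applies. T(n) = O(n log n).

Answer: O(n log n)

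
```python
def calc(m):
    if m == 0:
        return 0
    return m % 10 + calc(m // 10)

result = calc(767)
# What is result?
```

Sum of digits of 767: 7 + 6 + 7 = 20

Answer: 20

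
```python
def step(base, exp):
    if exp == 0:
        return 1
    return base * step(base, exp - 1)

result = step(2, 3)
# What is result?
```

step(2, 3) = 2 * 2 * 2 = 8

Answer: 8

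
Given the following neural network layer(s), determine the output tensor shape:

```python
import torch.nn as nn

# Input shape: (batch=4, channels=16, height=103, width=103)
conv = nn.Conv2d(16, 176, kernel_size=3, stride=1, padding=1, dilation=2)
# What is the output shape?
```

Input: (4, 16, 103, 103) -> Output: (4, 176, 101, 101)

Answer: (4, 176, 101, 101)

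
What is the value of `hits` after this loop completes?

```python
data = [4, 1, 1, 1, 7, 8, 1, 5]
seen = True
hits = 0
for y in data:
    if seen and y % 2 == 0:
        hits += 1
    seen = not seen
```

Count even values at even positions
`hits` takes the values: 0 → 1

Answer: 1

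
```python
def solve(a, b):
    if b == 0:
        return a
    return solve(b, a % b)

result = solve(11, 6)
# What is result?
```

solve(11, 6) -> solve(6, 5) -> solve(5, 1) -> solve(1, 0) -> 1

Answer: 1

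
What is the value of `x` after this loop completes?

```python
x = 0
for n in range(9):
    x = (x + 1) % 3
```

Increment mod 3, 9 times = 0
`x` takes the values: 0 → 1 → 2 → 0 → 1 → 2 → 0 → 1 → 2 → 0

Answer: 0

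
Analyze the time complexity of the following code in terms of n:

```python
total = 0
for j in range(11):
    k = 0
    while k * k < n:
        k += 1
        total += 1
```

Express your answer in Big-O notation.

Each loop level contributes: 1 × √n. Multiplying the contributions gives O(√n).

Answer: O(√n)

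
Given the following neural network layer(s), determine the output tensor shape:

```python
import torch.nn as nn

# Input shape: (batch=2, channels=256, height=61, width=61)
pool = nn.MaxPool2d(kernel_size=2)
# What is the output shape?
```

Input: (2, 256, 61, 61) -> Output: (2, 256, 30, 30)

Answer: (2, 256, 30, 30)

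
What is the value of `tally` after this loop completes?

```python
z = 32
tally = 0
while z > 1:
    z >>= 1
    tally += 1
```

Count right shifts until 1
`tally` takes the values: 0 → 1 → 2 → 3 → 4 → 5

Answer: 5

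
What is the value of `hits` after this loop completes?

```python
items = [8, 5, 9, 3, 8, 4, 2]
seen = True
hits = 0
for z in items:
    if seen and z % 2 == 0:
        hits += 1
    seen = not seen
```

Count even values at even positions
`hits` takes the values: 0 → 1 → 2 → 3

Answer: 3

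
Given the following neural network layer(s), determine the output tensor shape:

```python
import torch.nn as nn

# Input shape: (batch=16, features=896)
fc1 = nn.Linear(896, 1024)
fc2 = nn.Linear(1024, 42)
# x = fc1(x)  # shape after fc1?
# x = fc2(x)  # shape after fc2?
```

Input: (16, 896) -> after fc1: (16, 1024) -> Output: (16, 42)

Answer: (16, 42)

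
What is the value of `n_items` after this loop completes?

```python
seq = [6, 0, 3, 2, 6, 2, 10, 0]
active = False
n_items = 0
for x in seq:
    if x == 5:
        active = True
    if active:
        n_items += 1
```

Count elements after first 5 in [6, 0, 3, 2, 6, 2, 10, 0]
`n_items` takes the values: 0

Answer: 0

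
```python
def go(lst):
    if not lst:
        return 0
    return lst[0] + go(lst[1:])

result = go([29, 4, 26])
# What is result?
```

29 + 4 + 26 + 0 = 59

Answer: 59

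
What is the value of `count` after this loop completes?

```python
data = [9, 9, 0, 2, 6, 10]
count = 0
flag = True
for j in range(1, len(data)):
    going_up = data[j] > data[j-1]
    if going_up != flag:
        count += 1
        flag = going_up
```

Count direction changes in [9, 9, 0, 2, 6, 10]
`count` takes the values: 0 → 1 → 2

Answer: 2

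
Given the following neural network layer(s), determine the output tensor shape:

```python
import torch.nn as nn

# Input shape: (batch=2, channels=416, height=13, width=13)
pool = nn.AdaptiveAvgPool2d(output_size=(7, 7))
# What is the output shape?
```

Input: (2, 416, 13, 13) -> Output: (2, 416, 7, 7)

Answer: (2, 416, 7, 7)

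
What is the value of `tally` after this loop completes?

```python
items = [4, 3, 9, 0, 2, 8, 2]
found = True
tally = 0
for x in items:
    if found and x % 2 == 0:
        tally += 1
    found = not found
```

Count even values at even positions
`tally` takes the values: 0 → 1 → 2 → 3

Answer: 3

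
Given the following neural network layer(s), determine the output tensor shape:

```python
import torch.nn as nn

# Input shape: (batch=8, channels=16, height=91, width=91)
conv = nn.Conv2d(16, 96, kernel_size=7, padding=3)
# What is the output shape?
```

Input: (8, 16, 91, 91) -> Output: (8, 96, 91, 91)

Answer: (8, 96, 91, 91)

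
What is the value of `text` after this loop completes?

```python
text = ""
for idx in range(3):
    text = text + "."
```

Repeat '.' 3 times
`text` takes the values: "" → "." → ".." → "..."

Answer: "..."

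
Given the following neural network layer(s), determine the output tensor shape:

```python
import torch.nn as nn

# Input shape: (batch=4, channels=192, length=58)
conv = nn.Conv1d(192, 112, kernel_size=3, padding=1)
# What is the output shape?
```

Input: (4, 192, 58) -> Output: (4, 112, 58)

Answer: (4, 112, 58)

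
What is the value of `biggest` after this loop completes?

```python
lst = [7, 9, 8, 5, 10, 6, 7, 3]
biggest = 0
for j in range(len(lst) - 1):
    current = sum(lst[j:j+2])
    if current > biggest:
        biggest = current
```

Max sum of 2-element window in [7, 9, 8, 5, 10, 6, 7, 3]
`biggest` takes the values: 0 → 16 → 17

Answer: 17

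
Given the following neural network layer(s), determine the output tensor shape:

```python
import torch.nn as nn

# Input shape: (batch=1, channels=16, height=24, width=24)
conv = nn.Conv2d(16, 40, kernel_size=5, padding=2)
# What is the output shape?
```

Input: (1, 16, 24, 24) -> Output: (1, 40, 24, 24)

Answer: (1, 40, 24, 24)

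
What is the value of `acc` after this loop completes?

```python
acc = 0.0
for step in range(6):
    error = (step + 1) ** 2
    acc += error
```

Sum of squared losses 1² + 2² + ... + 6²
`acc` takes the values: 0.0 → 1.0 → 5.0 → 14.0 → 30.0 → 55.0 → 91.0

Answer: 91.0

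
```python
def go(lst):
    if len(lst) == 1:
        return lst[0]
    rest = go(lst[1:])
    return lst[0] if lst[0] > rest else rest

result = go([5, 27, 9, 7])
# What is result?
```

Recursive max over [5, 27, 9, 7] = 27

Answer: 27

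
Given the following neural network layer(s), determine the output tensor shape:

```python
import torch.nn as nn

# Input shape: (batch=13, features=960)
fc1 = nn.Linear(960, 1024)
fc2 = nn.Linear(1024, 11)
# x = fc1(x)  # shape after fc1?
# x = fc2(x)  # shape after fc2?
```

Input: (13, 960) -> after fc1: (13, 1024) -> Output: (13, 11)

Answer: (13, 11)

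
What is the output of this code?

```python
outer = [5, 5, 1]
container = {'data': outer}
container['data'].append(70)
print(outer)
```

Key concept: dict holds reference to list.
Step by step:
`outer = [5, 5, 1]` → outer = [5, 5, 1]
`container = {'data': outer}` → container = {'data': [5, 5, 1]}
`container['data'].append(70)` → outer = [5, 5, 1, 70]; container = {'data': [5, 5, 1, 70]}
`print(outer)` → prints [5, 5, 1, 70]

Answer: [5, 5, 1, 70]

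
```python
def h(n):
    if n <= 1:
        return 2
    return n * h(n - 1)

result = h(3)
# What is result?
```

h(3) = 3 * 2 * 2 = 12

Answer: 12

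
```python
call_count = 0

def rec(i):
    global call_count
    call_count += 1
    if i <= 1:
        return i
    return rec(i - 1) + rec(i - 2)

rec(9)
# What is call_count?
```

Calls(i) = 1 + Calls(i-1) + Calls(i-2); Calls(0)=Calls(1)=1. For i=9 this gives 109.

Answer: 109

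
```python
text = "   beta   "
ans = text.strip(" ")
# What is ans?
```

Trace:
`text = "   beta   "` → text = '   beta   '
`ans = text.strip(" ")` → ans = 'beta'
So ans = 'beta'

Answer: 'beta'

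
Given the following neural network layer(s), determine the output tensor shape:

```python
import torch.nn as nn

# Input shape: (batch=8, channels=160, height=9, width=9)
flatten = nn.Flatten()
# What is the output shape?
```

Input: (8, 160, 9, 9) -> Output: (8, 12960)

Answer: (8, 12960)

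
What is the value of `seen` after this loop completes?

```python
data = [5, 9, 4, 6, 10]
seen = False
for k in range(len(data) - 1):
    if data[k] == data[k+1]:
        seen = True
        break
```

Check consecutive duplicates in [5, 9, 4, 6, 10]
`seen` takes the values: False

Answer: False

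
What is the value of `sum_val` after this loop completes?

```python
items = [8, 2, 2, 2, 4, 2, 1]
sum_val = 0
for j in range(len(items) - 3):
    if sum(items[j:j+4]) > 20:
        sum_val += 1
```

Count windows with sum > 20
`sum_val` takes the values: 0

Answer: 0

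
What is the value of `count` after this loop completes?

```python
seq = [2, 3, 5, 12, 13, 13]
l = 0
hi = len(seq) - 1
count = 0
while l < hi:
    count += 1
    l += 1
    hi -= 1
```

Iterations until pointers meet (list length 6)
`count` takes the values: 0 → 1 → 2 → 3

Answer: 3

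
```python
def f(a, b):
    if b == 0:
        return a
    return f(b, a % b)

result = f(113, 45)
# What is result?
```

f(113, 45) -> f(45, 23) -> f(23, 22) -> f(22, 1) -> f(1, 0) -> 1

Answer: 1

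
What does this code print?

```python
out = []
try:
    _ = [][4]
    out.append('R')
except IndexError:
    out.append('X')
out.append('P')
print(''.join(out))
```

Execution trace: 'X' (except IndexError) → 'P' (after the try/except). Output: XP

Answer: XP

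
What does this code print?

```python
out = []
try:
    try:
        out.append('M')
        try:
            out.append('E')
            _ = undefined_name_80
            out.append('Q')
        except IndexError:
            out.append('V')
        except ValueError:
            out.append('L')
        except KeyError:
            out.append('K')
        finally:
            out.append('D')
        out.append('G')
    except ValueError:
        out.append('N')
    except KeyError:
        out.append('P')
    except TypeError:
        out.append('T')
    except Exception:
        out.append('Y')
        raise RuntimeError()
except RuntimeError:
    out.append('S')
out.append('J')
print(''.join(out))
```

Execution trace: 'M' (try body) → 'E' (inner try body) → 'D' (inner finally) → 'Y' (except Exception) → 'S' (outer except RuntimeError) → 'J' (after the try/except). Output: MEDYSJ

Answer: MEDYSJ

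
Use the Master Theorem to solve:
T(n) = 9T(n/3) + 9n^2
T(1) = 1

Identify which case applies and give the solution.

a=9, b=3, f(n)=9n^2. log_3(9) = 2. Since c=2 = 2, Case 2 applies: T(n) = Θ(n^log_b(a) · log n) = O(n^2 log n).

Answer: O(n^2 log n) - Case 2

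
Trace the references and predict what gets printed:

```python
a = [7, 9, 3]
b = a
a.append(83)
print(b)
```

Key concept: basic list aliasing.
Step by step:
`a = [7, 9, 3]` → a = [7, 9, 3]
`b = a` → b = [7, 9, 3] (same object as a)
`a.append(83)` → a = [7, 9, 3, 83] (same object as b); b = [7, 9, 3, 83] (same object as a)
`print(b)` → prints [7, 9, 3, 83]

Answer: [7, 9, 3, 83]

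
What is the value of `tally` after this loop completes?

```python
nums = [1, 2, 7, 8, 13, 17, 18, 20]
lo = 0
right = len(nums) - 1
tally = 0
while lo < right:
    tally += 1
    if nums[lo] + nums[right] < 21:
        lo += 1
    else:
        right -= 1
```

Steps to find pair summing to 21
`tally` takes the values: 0 → 1 → 2 → 3 → 4 → 5 → 6 → 7

Answer: 7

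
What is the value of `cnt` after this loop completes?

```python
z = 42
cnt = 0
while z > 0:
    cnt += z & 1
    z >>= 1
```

Count set bits in 42 (binary: 0b101010)
`cnt` takes the values: 0 → 1 → 2 → 3

Answer: 3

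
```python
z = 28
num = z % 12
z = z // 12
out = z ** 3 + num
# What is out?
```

Trace:
`z = 28` → z = 28
`num = z % 12` → num = 4
`z = z // 12` → z = 2
`out = z ** 3 + num` → out = 12
So out = 12

Answer: 12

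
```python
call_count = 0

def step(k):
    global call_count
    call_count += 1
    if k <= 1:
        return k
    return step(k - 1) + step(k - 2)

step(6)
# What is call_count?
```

Calls(k) = 1 + Calls(k-1) + Calls(k-2); Calls(0)=Calls(1)=1. For k=6 this gives 25.

Answer: 25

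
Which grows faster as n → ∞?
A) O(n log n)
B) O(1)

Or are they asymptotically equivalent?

O(n log n) vs O(1): Higher order terms dominate.

Answer: A) O(n log n) grows faster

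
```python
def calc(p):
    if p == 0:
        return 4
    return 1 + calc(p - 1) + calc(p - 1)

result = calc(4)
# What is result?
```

calc(p) = 1 + 2·calc(p-1), calc(0)=4. Closed form: (4+1)·2^4 - 1 = 79.

Answer: 79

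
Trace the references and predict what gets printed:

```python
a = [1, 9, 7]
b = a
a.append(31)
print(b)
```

Key concept: basic list aliasing.
Step by step:
`a = [1, 9, 7]` → a = [1, 9, 7]
`b = a` → b = [1, 9, 7] (same object as a)
`a.append(31)` → a = [1, 9, 7, 31] (same object as b); b = [1, 9, 7, 31] (same object as a)
`print(b)` → prints [1, 9, 7, 31]

Answer: [1, 9, 7, 31]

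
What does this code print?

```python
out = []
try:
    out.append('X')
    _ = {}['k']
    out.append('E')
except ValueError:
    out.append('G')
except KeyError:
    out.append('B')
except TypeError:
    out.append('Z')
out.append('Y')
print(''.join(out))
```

Execution trace: 'X' (try body) → 'B' (except KeyError) → 'Y' (after the try/except). Output: XBY

Answer: XBY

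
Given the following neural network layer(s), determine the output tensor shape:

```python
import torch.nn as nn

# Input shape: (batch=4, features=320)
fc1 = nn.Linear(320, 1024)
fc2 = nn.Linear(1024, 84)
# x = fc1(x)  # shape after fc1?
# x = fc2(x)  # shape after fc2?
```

Input: (4, 320) -> after fc1: (4, 1024) -> Output: (4, 84)

Answer: (4, 84)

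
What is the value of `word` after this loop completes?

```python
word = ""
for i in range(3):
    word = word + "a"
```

Repeat 'a' 3 times
`word` takes the values: "" → "a" → "aa" → "aaa"

Answer: "aaa"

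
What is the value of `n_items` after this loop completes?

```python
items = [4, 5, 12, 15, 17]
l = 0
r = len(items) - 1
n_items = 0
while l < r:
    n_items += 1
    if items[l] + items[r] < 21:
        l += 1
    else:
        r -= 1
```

Steps to find pair summing to 21
`n_items` takes the values: 0 → 1 → 2 → 3 → 4

Answer: 4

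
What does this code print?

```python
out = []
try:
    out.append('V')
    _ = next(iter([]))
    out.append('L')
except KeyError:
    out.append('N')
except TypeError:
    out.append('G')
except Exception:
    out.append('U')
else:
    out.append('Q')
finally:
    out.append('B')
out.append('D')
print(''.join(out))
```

Execution trace: 'V' (try body) → 'U' (except Exception) → 'B' (finally) → 'D' (after the try/except). Output: VUBD

Answer: VUBD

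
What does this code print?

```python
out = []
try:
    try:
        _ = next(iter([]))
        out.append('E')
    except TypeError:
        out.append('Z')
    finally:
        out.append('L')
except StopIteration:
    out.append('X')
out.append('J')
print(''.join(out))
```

Execution trace: 'L' (finally) → 'X' (outer except StopIteration) → 'J' (after the try/except). Output: LXJ

Answer: LXJ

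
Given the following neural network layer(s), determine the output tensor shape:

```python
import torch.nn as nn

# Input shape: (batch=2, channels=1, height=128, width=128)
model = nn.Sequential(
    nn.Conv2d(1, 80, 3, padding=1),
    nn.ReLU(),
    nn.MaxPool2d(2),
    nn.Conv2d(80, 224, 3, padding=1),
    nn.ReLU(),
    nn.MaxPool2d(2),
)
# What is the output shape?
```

Input: (2, 1, 128, 128) -> after first Conv2d: (2, 80, 128, 128) -> after first MaxPool2d: (2, 80, 64, 64) -> after second Conv2d: (2, 224, 64, 64) -> Output: (2, 224, 32, 32)

Answer: (2, 224, 32, 32)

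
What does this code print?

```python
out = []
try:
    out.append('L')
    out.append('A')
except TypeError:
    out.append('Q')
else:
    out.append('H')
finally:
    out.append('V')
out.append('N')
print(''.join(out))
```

Execution trace: 'L' (try body) → 'A' (try body, no exception) → 'H' (else) → 'V' (finally) → 'N' (after the try/except). Output: LAHVN

Answer: LAHVN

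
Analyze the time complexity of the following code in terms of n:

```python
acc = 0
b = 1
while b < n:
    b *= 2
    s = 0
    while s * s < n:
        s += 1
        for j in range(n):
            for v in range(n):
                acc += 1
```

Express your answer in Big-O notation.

Each loop level contributes: log n × √n × n × n. Multiplying the contributions gives O(n^2√n log n).

Answer: O(n^2√n log n)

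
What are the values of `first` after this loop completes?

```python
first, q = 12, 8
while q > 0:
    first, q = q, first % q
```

GCD of 12 and 8
`first` takes the values: 12 → 8 → 4

Answer: 4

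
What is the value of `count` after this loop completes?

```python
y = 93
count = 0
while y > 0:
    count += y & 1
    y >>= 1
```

Count set bits in 93 (binary: 0b1011101)
`count` takes the values: 0 → 1 → 2 → 3 → 4 → 5

Answer: 5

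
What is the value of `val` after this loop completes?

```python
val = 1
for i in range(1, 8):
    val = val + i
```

Start at 1, add 1 through 7
`val` takes the values: 1 → 2 → 4 → 7 → 11 → 16 → 22 → 29

Answer: 29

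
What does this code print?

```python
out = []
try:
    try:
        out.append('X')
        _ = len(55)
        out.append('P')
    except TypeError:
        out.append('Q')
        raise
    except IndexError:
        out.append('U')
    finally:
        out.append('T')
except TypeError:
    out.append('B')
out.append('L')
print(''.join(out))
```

Execution trace: 'X' (inner try body) → 'Q' (inner except TypeError) → 'T' (inner finally) → 'B' (outer except TypeError) → 'L' (after the try/except). Output: XQTBL

Answer: XQTBL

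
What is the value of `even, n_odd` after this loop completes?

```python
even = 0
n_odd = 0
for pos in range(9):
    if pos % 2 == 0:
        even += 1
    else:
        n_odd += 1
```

Count evens and odds in range(9)
`even, n_odd` takes the values: (0, 0) → (1, 0) → (1, 1) → (2, 1) → (2, 2) → (3, 2) → (3, 3) → (4, 3) → (4, 4) → (5, 4)

Answer: 5, 4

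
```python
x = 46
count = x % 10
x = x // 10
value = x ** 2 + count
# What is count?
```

Trace:
`x = 46` → x = 46
`count = x % 10` → count = 6
`x = x // 10` → x = 4
`value = x ** 2 + count` → value = 22
So count = 6

Answer: 6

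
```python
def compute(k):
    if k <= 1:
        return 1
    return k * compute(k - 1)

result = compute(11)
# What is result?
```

compute(11) = 11 * 10 * 9 * 8 * 7 * 6 * 5 * 4 * 3 * 2 * 1 = 39916800

Answer: 39916800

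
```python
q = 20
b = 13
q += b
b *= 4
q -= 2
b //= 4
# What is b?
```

Trace:
`q = 20` → q = 20
`b = 13` → b = 13
`q += b` → q = 33
`b *= 4` → b = 52
`q -= 2` → q = 31
`b //= 4` → b = 13
So b = 13

Answer: 13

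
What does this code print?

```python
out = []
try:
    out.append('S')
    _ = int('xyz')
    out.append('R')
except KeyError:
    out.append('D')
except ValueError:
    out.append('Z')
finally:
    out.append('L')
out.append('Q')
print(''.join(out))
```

Execution trace: 'S' (try body) → 'Z' (except ValueError) → 'L' (finally) → 'Q' (after the try/except). Output: SZLQ

Answer: SZLQ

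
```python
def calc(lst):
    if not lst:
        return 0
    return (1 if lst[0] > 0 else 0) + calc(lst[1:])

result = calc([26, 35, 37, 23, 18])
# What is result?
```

Count of positive elements in [26, 35, 37, 23, 18] = 5

Answer: 5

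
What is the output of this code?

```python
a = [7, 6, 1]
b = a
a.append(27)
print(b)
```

Key concept: basic list aliasing.
Step by step:
`a = [7, 6, 1]` → a = [7, 6, 1]
`b = a` → b = [7, 6, 1] (same object as a)
`a.append(27)` → a = [7, 6, 1, 27] (same object as b); b = [7, 6, 1, 27] (same object as a)
`print(b)` → prints [7, 6, 1, 27]

Answer: [7, 6, 1, 27]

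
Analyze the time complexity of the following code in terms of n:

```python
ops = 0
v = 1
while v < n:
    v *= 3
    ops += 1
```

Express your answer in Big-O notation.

Each loop level contributes: log n. Multiplying the contributions gives O(log n).

Answer: O(log n)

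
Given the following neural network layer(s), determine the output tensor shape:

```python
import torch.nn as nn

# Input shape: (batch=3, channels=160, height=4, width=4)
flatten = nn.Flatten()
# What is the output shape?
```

Input: (3, 160, 4, 4) -> Output: (3, 2560)

Answer: (3, 2560)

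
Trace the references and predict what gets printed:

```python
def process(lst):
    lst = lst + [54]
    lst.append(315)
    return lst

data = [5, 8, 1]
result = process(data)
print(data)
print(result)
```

Key concept: rebinding parameter vs mutation.
Step by step:
`data = [5, 8, 1]` → data = [5, 8, 1]
`result = process(data)` → result = [5, 8, 1, 54, 315]
`print(data)` → prints [5, 8, 1]
`print(result)` → prints [5, 8, 1, 54, 315]

Answer:
[5, 8, 1]
[5, 8, 1, 54, 315]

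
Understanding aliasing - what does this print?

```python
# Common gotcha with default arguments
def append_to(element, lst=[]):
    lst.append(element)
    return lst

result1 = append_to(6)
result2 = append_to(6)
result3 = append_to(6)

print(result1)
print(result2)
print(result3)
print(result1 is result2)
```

Key concept: mutable default argument gotcha.
Step by step:
`result1 = append_to(6)` → result1 = [6]
`result2 = append_to(6)` → result1 = [6, 6] (same object as result2); result2 = [6, 6] (same object as result1)
`result3 = append_to(6)` → result1 = [6, 6, 6] (same object as result2, result3); result2 = [6, 6, 6] (same object as result1, result3); result3 = [6, 6, 6] (same object as result1, result2)
`print(result1)` → prints [6, 6, 6]
`print(result2)` → prints [6, 6, 6]
`print(result3)` → prints [6, 6, 6]
`print(result1 is result2)` → prints True

Answer:
[6, 6, 6]
[6, 6, 6]
[6, 6, 6]
True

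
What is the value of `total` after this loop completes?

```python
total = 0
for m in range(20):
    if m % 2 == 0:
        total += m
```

Sum of even numbers 0 to 19
`total` takes the values: 0 → 2 → 6 → 12 → 20 → 30 → 42 → 56 → 72 → 90

Answer: 90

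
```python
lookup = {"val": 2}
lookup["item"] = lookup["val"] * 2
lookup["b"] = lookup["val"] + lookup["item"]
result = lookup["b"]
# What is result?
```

Trace:
`lookup = {"val": 2}` → lookup = {'val': 2}
`lookup["item"] = lookup["val"] * 2` → lookup = {'val': 2, 'item': 4}
`lookup["b"] = lookup["val"] + lookup["item"]` → lookup = {'val': 2, 'item': 4, 'b': 6}
`result = lookup["b"]` → result = 6
So result = 6

Answer: 6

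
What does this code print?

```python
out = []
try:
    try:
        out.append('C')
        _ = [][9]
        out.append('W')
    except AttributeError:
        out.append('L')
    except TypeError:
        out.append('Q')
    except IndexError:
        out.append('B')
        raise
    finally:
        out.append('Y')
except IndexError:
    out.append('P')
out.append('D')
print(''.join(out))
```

Execution trace: 'C' (inner try body) → 'B' (inner except IndexError) → 'Y' (inner finally) → 'P' (outer except IndexError) → 'D' (after the try/except). Output: CBYPD

Answer: CBYPD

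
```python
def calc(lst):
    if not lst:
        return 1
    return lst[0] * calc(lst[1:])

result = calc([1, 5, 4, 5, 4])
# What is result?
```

Product over [1, 5, 4, 5, 4] = 1 * 5 * 4 * 5 * 4 = 400

Answer: 400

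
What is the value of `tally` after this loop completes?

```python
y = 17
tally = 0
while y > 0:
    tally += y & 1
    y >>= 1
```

Count set bits in 17 (binary: 0b10001)
`tally` takes the values: 0 → 1 → 2

Answer: 2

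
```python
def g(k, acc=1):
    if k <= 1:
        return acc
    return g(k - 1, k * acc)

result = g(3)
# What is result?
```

Accumulator trace (n, acc): (3, 1) -> (2, 3) -> (1, 6) -> return 6

Answer: 6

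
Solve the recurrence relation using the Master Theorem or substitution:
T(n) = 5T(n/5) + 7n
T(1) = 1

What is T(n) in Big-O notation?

By Master Theorem: a=5, b=5, f(n)=7n. Since log_5(5) = 1 and f(n) = Θ(n^1), Case 2 applies. T(n) = O(n log n).

Answer: O(n log n)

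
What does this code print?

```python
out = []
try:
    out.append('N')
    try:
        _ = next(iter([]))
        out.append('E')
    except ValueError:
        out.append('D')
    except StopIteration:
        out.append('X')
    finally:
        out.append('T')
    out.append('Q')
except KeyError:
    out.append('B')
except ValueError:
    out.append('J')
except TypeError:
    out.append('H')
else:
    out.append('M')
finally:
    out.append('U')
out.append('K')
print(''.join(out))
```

Execution trace: 'N' (try body) → 'X' (inner except StopIteration) → 'T' (inner finally) → 'Q' (try body, no exception) → 'M' (else) → 'U' (finally) → 'K' (after the try/except). Output: NXTQMUK

Answer: NXTQMUK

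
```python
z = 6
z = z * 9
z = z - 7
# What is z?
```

Trace:
`z = 6` → z = 6
`z = z * 9` → z = 54
`z = z - 7` → z = 47
So z = 47

Answer: 47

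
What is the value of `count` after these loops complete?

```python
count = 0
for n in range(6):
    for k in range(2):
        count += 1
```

6 * 2 = 12
`count` takes the values: 0 → 1 → 2 → 3 → 4 → 5 → 6 → 7 → 8 → 9 → 10 → 11 → 12

Answer: 12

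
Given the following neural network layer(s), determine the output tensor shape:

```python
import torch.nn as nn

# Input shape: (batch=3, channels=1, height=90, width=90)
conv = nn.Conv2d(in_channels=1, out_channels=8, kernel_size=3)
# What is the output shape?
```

Input: (3, 1, 90, 90) -> Output: (3, 8, 88, 88)

Answer: (3, 8, 88, 88)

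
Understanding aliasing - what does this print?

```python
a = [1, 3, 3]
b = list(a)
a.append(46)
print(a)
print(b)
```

Key concept: list() constructor creates copy.
Step by step:
`a = [1, 3, 3]` → a = [1, 3, 3]
`b = list(a)` → b = [1, 3, 3]
`a.append(46)` → a = [1, 3, 3, 46]
`print(a)` → prints [1, 3, 3, 46]
`print(b)` → prints [1, 3, 3]

Answer:
[1, 3, 3, 46]
[1, 3, 3]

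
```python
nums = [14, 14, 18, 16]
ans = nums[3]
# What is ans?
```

Trace:
`nums = [14, 14, 18, 16]` → nums = [14, 14, 18, 16]
`ans = nums[3]` → ans = 16
So ans = 16

Answer: 16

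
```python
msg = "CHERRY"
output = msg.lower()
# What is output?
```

Trace:
`msg = "CHERRY"` → msg = 'CHERRY'
`output = msg.lower()` → output = 'cherry'
So output = 'cherry'

Answer: 'cherry'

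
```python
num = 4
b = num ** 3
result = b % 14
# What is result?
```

Trace:
`num = 4` → num = 4
`b = num ** 3` → b = 64
`result = b % 14` → result = 8
So result = 8

Answer: 8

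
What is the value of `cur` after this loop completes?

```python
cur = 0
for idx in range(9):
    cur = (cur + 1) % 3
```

Increment mod 3, 9 times = 0
`cur` takes the values: 0 → 1 → 2 → 0 → 1 → 2 → 0 → 1 → 2 → 0

Answer: 0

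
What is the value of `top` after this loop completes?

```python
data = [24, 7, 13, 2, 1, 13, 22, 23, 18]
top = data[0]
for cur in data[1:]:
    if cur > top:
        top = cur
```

Maximum of [24, 7, 13, 2, 1, 13, 22, 23, 18]
`top` takes the values: 24

Answer: 24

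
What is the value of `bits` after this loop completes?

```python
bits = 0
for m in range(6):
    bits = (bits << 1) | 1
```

Build 6 consecutive 1-bits: 0b111111
`bits` takes the values: 0 → 1 → 3 → 7 → 15 → 31 → 63

Answer: 63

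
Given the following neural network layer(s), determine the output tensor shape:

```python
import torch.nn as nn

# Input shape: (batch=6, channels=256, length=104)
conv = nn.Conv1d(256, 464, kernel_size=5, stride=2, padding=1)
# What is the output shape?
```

Input: (6, 256, 104) -> Output: (6, 464, 51)

Answer: (6, 464, 51)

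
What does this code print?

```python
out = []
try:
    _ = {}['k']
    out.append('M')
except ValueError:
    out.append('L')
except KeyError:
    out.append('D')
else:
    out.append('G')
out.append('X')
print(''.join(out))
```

Execution trace: 'D' (except KeyError) → 'X' (after the try/except). Output: DX

Answer: DX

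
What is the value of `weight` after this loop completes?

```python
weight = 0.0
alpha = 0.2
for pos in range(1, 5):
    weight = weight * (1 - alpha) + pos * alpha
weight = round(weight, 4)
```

Moving average with lr=0.2
`weight` takes the values: 0.0 → 0.2 → 0.56 → 1.048 → 1.6384

Answer: 1.6384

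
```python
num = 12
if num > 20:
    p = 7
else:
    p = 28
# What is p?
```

Trace:
`num = 12` → num = 12
`if num > 20: ...` → num > 20 is False, take else branch → p = 28
So p = 28

Answer: 28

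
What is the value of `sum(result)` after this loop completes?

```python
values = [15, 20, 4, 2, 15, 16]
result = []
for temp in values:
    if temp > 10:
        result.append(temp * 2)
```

Sum of doubled values > 10
`result` takes the values: [] → [30] → [30, 40] → [30, 40, 30] → [30, 40, 30, 32]
So `sum(result)` = 132

Answer: 132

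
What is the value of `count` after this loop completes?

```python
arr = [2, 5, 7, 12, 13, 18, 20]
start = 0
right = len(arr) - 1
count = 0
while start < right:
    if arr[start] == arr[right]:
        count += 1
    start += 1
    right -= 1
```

Count matching pairs from ends
`count` takes the values: 0

Answer: 0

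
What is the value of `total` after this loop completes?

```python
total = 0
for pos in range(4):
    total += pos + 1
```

Start at 0, add 1 to 4 = 10
`total` takes the values: 0 → 1 → 3 → 6 → 10

Answer: 10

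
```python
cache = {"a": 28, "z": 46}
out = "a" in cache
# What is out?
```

Trace:
`cache = {"a": 28, "z": 46}` → cache = {'a': 28, 'z': 46}
`out = "a" in cache` → out = True
So out = True

Answer: True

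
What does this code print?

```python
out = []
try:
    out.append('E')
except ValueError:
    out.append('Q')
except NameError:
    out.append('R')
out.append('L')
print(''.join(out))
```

Execution trace: 'E' (try body, no exception) → 'L' (after the try/except). Output: EL

Answer: EL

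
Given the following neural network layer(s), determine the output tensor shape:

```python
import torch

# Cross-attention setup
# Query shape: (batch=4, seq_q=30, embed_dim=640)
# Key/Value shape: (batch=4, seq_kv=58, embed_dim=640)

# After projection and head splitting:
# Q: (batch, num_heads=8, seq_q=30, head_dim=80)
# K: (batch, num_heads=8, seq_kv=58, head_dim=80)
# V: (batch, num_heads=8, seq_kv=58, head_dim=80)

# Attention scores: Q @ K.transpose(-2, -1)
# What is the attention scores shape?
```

Input: (4, 30, 640) -> Output: (4, 8, 30, 58)

Answer: (4, 8, 30, 58)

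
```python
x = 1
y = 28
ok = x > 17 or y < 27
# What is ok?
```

Trace:
`x = 1` → x = 1
`y = 28` → y = 28
`ok = x > 17 or y < 27` → ok = False
So ok = False

Answer: False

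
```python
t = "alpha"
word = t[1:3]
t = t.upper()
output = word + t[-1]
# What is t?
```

Trace:
`t = "alpha"` → t = 'alpha'
`word = t[1:3]` → word = 'lp'
`t = t.upper()` → t = 'ALPHA'
`output = word + t[-1]` → output = 'lpA'
So t = 'ALPHA'

Answer: 'ALPHA'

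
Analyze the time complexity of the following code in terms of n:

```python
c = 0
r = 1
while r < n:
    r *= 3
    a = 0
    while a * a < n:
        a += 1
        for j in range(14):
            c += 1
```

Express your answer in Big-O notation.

Each loop level contributes: log n × √n × 1. Multiplying the contributions gives O(√n log n).

Answer: O(√n log n)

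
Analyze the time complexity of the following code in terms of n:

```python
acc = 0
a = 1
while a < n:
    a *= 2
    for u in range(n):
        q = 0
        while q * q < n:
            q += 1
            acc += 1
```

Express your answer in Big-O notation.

Each loop level contributes: log n × n × √n. Multiplying the contributions gives O(n√n log n).

Answer: O(n√n log n)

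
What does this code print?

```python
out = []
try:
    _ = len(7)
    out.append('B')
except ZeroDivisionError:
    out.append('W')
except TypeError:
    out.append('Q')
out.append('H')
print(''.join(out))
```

Execution trace: 'Q' (except TypeError) → 'H' (after the try/except). Output: QH

Answer: QH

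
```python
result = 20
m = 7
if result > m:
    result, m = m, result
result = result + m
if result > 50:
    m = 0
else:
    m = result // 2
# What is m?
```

Trace:
`result = 20` → result = 20
`m = 7` → m = 7
`if result > m: ...` → result > m is True → result = 7; m = 20
`result = result + m` → result = 27
`if result > 50: ...` → result > 50 is False, take else branch → m = 13
So m = 13

Answer: 13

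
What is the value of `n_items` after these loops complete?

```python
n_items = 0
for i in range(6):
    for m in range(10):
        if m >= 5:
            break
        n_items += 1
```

Inner breaks at 5, outer runs 6 times
`n_items` takes the values: 0 → 1 → 2 → 3 → 4 → 5 → 6 → 7 → 8 → 9 → 10 → 11 → 12 → 13 → 14 → 15 → 16 → 17 → 18 → 19 → 20 → 21 → 22 → 23 → 24 → 25 → 26 → 27 → 28 → 29 → 30

Answer: 30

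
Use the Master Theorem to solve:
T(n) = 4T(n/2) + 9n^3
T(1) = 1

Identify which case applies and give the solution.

a=4, b=2, f(n)=9n^3. log_2(4) = 2. Since c=3 > 2 and the regularity condition holds (4(n/2)^3 = (4/2^3)n^3 with 4/2^3 < 1), Case 3 applies: T(n) = Θ(f(n)) = O(n^3).

Answer: O(n^3) - Case 3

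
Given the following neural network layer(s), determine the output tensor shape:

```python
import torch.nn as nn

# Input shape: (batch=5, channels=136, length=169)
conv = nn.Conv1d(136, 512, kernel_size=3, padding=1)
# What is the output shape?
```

Input: (5, 136, 169) -> Output: (5, 512, 169)

Answer: (5, 512, 169)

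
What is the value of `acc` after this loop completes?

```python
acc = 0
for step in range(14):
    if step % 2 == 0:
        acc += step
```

Sum of even numbers 0 to 13
`acc` takes the values: 0 → 2 → 6 → 12 → 20 → 30 → 42

Answer: 42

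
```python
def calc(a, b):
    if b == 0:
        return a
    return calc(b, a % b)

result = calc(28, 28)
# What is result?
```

calc(28, 28) -> calc(28, 0) -> 28

Answer: 28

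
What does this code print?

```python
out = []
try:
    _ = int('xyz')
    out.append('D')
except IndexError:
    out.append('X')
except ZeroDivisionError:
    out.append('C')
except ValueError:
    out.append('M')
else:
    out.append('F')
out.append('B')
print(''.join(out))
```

Execution trace: 'M' (except ValueError) → 'B' (after the try/except). Output: MB

Answer: MB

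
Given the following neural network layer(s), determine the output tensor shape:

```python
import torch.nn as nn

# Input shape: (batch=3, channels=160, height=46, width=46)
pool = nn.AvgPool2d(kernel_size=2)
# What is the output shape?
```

Input: (3, 160, 46, 46) -> Output: (3, 160, 23, 23)

Answer: (3, 160, 23, 23)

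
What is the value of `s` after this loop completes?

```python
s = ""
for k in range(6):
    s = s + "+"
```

Repeat '+' 6 times
`s` takes the values: "" → "+" → "++" → "+++" → "++++" → "+++++" → "++++++"

Answer: "++++++"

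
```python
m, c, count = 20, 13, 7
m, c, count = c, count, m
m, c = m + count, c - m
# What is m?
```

Trace:
`m, c, count = 20, 13, 7` → m = 20; c = 13; count = 7
`m, c, count = c, count, m` → m = 13; c = 7; count = 20
`m, c = m + count, c - m` → m = 33; c = -6
So m = 33

Answer: 33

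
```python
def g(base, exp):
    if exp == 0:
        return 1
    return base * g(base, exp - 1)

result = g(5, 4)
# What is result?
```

g(5, 4) = 5 * 5 * 5 * 5 = 625

Answer: 625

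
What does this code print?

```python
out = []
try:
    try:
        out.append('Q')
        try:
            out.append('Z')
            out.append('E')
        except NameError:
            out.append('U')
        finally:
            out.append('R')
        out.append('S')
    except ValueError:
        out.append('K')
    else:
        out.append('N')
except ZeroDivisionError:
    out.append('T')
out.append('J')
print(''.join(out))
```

Execution trace: 'Q' (try body) → 'Z' (inner try body) → 'E' (inner try body, no exception) → 'R' (inner finally) → 'S' (try body, no exception) → 'N' (else) → 'J' (after the try/except). Output: QZERSNJ

Answer: QZERSNJ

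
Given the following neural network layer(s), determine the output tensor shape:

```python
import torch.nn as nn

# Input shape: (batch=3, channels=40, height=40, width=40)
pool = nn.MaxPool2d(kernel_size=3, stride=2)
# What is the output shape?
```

Input: (3, 40, 40, 40) -> Output: (3, 40, 19, 19)

Answer: (3, 40, 19, 19)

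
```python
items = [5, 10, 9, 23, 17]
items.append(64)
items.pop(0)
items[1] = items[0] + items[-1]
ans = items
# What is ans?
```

Trace:
`items = [5, 10, 9, 23, 17]` → items = [5, 10, 9, 23, 17]
`items.append(64)` → items = [5, 10, 9, 23, 17, 64]
`items.pop(0)` → items = [10, 9, 23, 17, 64]
`items[1] = items[0] + items[-1]` → items = [10, 74, 23, 17, 64]
`ans = items` → ans = [10, 74, 23, 17, 64]
So ans = [10, 74, 23, 17, 64]

Answer: [10, 74, 23, 17, 64]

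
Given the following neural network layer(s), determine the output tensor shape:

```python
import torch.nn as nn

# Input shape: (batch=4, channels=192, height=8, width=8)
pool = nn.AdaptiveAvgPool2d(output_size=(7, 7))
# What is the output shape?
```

Input: (4, 192, 8, 8) -> Output: (4, 192, 7, 7)

Answer: (4, 192, 7, 7)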